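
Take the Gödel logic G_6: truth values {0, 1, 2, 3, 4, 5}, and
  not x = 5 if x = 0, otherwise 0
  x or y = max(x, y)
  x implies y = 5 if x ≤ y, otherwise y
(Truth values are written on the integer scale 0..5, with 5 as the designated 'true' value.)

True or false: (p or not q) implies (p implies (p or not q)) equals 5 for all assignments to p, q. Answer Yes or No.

Yes

At p = 2, q = 0, for instance:
not q = not 0 = 5
p or not q = 2 or 5 = 5
p implies (p or not q) = 2 implies 5 = 5
(p or not q) implies (p implies (p or not q)) = 5 implies 5 = 5
and checking the remaining 35 assignments likewise gives ≥ 5 in every case.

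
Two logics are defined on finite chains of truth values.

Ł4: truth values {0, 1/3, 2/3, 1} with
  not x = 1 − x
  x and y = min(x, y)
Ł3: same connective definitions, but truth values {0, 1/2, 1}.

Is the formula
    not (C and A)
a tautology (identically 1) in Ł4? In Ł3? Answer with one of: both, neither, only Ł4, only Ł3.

neither

In Ł4: at A = 1/3, C = 1/3 the value is 2/3 — not a tautology.
In Ł3: at A = 1/2, C = 1/2 the value is 1/2 — not a tautology.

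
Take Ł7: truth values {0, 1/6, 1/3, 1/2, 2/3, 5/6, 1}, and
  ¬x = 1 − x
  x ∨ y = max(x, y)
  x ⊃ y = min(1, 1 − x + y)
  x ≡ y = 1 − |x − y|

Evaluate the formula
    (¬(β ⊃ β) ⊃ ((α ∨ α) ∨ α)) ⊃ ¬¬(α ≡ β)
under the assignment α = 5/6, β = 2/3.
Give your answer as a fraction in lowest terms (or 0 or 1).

5/6

β ⊃ β = 2/3 ⊃ 2/3 = 1
¬(β ⊃ β) = ¬1 = 0
α ∨ α = 5/6 ∨ 5/6 = 5/6
(α ∨ α) ∨ α = 5/6 ∨ 5/6 = 5/6
¬(β ⊃ β) ⊃ ((α ∨ α) ∨ α) = 0 ⊃ 5/6 = 1
α ≡ β = 5/6 ≡ 2/3 = 5/6
¬(α ≡ β) = ¬5/6 = 1/6
¬¬(α ≡ β) = ¬1/6 = 5/6
(¬(β ⊃ β) ⊃ ((α ∨ α) ∨ α)) ⊃ ¬¬(α ≡ β) = 1 ⊃ 5/6 = 5/6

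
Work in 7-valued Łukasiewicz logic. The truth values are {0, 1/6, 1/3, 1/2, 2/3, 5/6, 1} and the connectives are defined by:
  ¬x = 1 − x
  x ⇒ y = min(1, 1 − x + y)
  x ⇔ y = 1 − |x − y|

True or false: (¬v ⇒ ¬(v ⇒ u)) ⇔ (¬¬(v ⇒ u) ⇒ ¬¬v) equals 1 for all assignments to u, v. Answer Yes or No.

Yes

At u = 5/6, v = 1/3, for instance:
¬v = ¬1/3 = 2/3
v ⇒ u = 1/3 ⇒ 5/6 = 1
¬(v ⇒ u) = ¬1 = 0
¬v ⇒ ¬(v ⇒ u) = 2/3 ⇒ 0 = 1/3
¬¬(v ⇒ u) = ¬0 = 1
¬¬v = ¬2/3 = 1/3
¬¬(v ⇒ u) ⇒ ¬¬v = 1 ⇒ 1/3 = 1/3
(¬v ⇒ ¬(v ⇒ u)) ⇔ (¬¬(v ⇒ u) ⇒ ¬¬v) = 1/3 ⇔ 1/3 = 1
and checking the remaining 48 assignments likewise gives ≥ 1 in every case.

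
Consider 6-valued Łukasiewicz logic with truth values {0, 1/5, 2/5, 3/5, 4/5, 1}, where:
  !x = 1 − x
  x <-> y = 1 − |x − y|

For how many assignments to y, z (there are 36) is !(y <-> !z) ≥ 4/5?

value 1: 2 assignments (counts)
value 4/5: 4 assignments (counts)
value 3/5: 6 assignments
value 2/5: 8 assignments
value 1/5: 10 assignments
value 0: 6 assignments
So 6 of the 36 assignments meet the threshold.

6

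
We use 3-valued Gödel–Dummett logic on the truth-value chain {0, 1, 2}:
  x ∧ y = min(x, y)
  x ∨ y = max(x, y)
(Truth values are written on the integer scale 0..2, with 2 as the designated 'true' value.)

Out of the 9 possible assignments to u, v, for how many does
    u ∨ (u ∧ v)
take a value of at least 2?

u = 0, v = 0 ↦ 0  <
u = 0, v = 1 ↦ 0  <
u = 0, v = 2 ↦ 0  <
u = 1, v = 0 ↦ 1  <
u = 1, v = 1 ↦ 1  <
u = 1, v = 2 ↦ 1  <
u = 2, v = 0 ↦ 2  ≥
u = 2, v = 1 ↦ 2  ≥
u = 2, v = 2 ↦ 2  ≥
So 3 of the 9 assignments meet the threshold.

3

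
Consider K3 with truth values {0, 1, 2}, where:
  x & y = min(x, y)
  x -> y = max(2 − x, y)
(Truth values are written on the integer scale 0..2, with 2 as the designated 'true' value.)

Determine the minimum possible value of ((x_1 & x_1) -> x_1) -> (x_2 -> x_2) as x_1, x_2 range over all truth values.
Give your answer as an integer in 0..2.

1

Take x_1 = 0, x_2 = 1:
x_1 & x_1 = 0 & 0 = 0
(x_1 & x_1) -> x_1 = 0 -> 0 = 2
x_2 -> x_2 = 1 -> 1 = 1
((x_1 & x_1) -> x_1) -> (x_2 -> x_2) = 2 -> 1 = 1
No assignment yields a value below 1, so this is the minimum.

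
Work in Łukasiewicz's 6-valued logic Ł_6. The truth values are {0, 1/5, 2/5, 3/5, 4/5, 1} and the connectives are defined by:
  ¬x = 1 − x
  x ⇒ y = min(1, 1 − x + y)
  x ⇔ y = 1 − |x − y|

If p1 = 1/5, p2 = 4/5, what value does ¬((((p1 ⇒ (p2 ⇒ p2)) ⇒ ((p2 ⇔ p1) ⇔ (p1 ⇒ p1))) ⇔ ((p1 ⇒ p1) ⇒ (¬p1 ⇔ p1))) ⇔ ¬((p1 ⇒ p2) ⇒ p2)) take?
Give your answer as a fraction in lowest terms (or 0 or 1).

4/5

p2 ⇒ p2 = 4/5 ⇒ 4/5 = 1
p1 ⇒ (p2 ⇒ p2) = 1/5 ⇒ 1 = 1
p2 ⇔ p1 = 4/5 ⇔ 1/5 = 2/5
p1 ⇒ p1 = 1/5 ⇒ 1/5 = 1
(p2 ⇔ p1) ⇔ (p1 ⇒ p1) = 2/5 ⇔ 1 = 2/5
(p1 ⇒ (p2 ⇒ p2)) ⇒ ((p2 ⇔ p1) ⇔ (p1 ⇒ p1)) = 1 ⇒ 2/5 = 2/5
p1 ⇒ p1 = 1/5 ⇒ 1/5 = 1
¬p1 = ¬1/5 = 4/5
¬p1 ⇔ p1 = 4/5 ⇔ 1/5 = 2/5
(p1 ⇒ p1) ⇒ (¬p1 ⇔ p1) = 1 ⇒ 2/5 = 2/5
((p1 ⇒ (p2 ⇒ p2)) ⇒ ((p2 ⇔ p1) ⇔ (p1 ⇒ p1))) ⇔ ((p1 ⇒ p1) ⇒ (¬p1 ⇔ p1)) = 2/5 ⇔ 2/5 = 1
p1 ⇒ p2 = 1/5 ⇒ 4/5 = 1
(p1 ⇒ p2) ⇒ p2 = 1 ⇒ 4/5 = 4/5
¬((p1 ⇒ p2) ⇒ p2) = ¬4/5 = 1/5
(((p1 ⇒ (p2 ⇒ p2)) ⇒ ((p2 ⇔ p1) ⇔ (p1 ⇒ p1))) ⇔ ((p1 ⇒ p1) ⇒ (¬p1 ⇔ p1))) ⇔ ¬((p1 ⇒ p2) ⇒ p2) = 1 ⇔ 1/5 = 1/5
¬((((p1 ⇒ (p2 ⇒ p2)) ⇒ ((p2 ⇔ p1) ⇔ (p1 ⇒ p1))) ⇔ ((p1 ⇒ p1) ⇒ (¬p1 ⇔ p1))) ⇔ ¬((p1 ⇒ p2) ⇒ p2)) = ¬1/5 = 4/5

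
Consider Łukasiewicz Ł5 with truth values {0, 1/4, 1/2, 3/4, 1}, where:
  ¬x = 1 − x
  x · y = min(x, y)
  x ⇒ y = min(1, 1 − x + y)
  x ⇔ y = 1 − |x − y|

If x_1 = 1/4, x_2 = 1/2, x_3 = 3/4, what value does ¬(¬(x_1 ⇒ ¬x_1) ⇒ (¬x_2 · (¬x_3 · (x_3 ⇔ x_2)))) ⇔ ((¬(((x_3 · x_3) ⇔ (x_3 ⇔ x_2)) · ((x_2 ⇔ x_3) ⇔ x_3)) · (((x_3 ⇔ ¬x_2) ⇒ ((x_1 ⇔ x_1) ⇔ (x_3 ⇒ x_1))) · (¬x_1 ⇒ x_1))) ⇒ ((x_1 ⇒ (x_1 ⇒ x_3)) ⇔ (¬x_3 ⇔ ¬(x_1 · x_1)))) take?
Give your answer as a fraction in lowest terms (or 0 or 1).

¬x_1 = ¬1/4 = 3/4
x_1 ⇒ ¬x_1 = 1/4 ⇒ 3/4 = 1
¬(x_1 ⇒ ¬x_1) = ¬1 = 0
¬x_2 = ¬1/2 = 1/2
¬x_3 = ¬3/4 = 1/4
x_3 ⇔ x_2 = 3/4 ⇔ 1/2 = 3/4
¬x_3 · (x_3 ⇔ x_2) = 1/4 · 3/4 = 1/4
¬x_2 · (¬x_3 · (x_3 ⇔ x_2)) = 1/2 · 1/4 = 1/4
¬(x_1 ⇒ ¬x_1) ⇒ (¬x_2 · (¬x_3 · (x_3 ⇔ x_2))) = 0 ⇒ 1/4 = 1
¬(¬(x_1 ⇒ ¬x_1) ⇒ (¬x_2 · (¬x_3 · (x_3 ⇔ x_2)))) = ¬1 = 0
x_3 · x_3 = 3/4 · 3/4 = 3/4
x_3 ⇔ x_2 = 3/4 ⇔ 1/2 = 3/4
(x_3 · x_3) ⇔ (x_3 ⇔ x_2) = 3/4 ⇔ 3/4 = 1
x_2 ⇔ x_3 = 1/2 ⇔ 3/4 = 3/4
(x_2 ⇔ x_3) ⇔ x_3 = 3/4 ⇔ 3/4 = 1
((x_3 · x_3) ⇔ (x_3 ⇔ x_2)) · ((x_2 ⇔ x_3) ⇔ x_3) = 1 · 1 = 1
¬(((x_3 · x_3) ⇔ (x_3 ⇔ x_2)) · ((x_2 ⇔ x_3) ⇔ x_3)) = ¬1 = 0
¬x_2 = ¬1/2 = 1/2
x_3 ⇔ ¬x_2 = 3/4 ⇔ 1/2 = 3/4
x_1 ⇔ x_1 = 1/4 ⇔ 1/4 = 1
x_3 ⇒ x_1 = 3/4 ⇒ 1/4 = 1/2
(x_1 ⇔ x_1) ⇔ (x_3 ⇒ x_1) = 1 ⇔ 1/2 = 1/2
(x_3 ⇔ ¬x_2) ⇒ ((x_1 ⇔ x_1) ⇔ (x_3 ⇒ x_1)) = 3/4 ⇒ 1/2 = 3/4
¬x_1 = ¬1/4 = 3/4
¬x_1 ⇒ x_1 = 3/4 ⇒ 1/4 = 1/2
((x_3 ⇔ ¬x_2) ⇒ ((x_1 ⇔ x_1) ⇔ (x_3 ⇒ x_1))) · (¬x_1 ⇒ x_1) = 3/4 · 1/2 = 1/2
¬(((x_3 · x_3) ⇔ (x_3 ⇔ x_2)) · ((x_2 ⇔ x_3) ⇔ x_3)) · (((x_3 ⇔ ¬x_2) ⇒ ((x_1 ⇔ x_1) ⇔ (x_3 ⇒ x_1))) · (¬x_1 ⇒ x_1)) = 0 · 1/2 = 0
x_1 ⇒ x_3 = 1/4 ⇒ 3/4 = 1
x_1 ⇒ (x_1 ⇒ x_3) = 1/4 ⇒ 1 = 1
¬x_3 = ¬3/4 = 1/4
x_1 · x_1 = 1/4 · 1/4 = 1/4
¬(x_1 · x_1) = ¬1/4 = 3/4
¬x_3 ⇔ ¬(x_1 · x_1) = 1/4 ⇔ 3/4 = 1/2
(x_1 ⇒ (x_1 ⇒ x_3)) ⇔ (¬x_3 ⇔ ¬(x_1 · x_1)) = 1 ⇔ 1/2 = 1/2
(¬(((x_3 · x_3) ⇔ (x_3 ⇔ x_2)) · ((x_2 ⇔ x_3) ⇔ x_3)) · (((x_3 ⇔ ¬x_2) ⇒ ((x_1 ⇔ x_1) ⇔ (x_3 ⇒ x_1))) · (¬x_1 ⇒ x_1))) ⇒ ((x_1 ⇒ (x_1 ⇒ x_3)) ⇔ (¬x_3 ⇔ ¬(x_1 · x_1))) = 0 ⇒ 1/2 = 1
¬(¬(x_1 ⇒ ¬x_1) ⇒ (¬x_2 · (¬x_3 · (x_3 ⇔ x_2)))) ⇔ ((¬(((x_3 · x_3) ⇔ (x_3 ⇔ x_2)) · ((x_2 ⇔ x_3) ⇔ x_3)) · (((x_3 ⇔ ¬x_2) ⇒ ((x_1 ⇔ x_1) ⇔ (x_3 ⇒ x_1))) · (¬x_1 ⇒ x_1))) ⇒ ((x_1 ⇒ (x_1 ⇒ x_3)) ⇔ (¬x_3 ⇔ ¬(x_1 · x_1)))) = 0 ⇔ 1 = 0

0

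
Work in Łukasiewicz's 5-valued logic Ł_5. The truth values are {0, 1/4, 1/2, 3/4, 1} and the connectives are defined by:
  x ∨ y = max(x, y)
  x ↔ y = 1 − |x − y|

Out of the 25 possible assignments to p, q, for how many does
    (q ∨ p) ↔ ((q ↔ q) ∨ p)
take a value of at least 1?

9

value 1: 9 assignments (counts)
value 3/4: 7 assignments
value 1/2: 5 assignments
value 1/4: 3 assignments
value 0: 1 assignment
So 9 of the 25 assignments meet the threshold.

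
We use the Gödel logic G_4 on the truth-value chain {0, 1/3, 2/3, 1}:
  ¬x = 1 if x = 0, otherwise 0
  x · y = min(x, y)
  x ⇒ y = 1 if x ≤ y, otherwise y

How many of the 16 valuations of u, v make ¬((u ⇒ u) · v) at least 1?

4

u = 0, v = 0 ↦ 1  ≥
u = 0, v = 1/3 ↦ 0  <
u = 0, v = 2/3 ↦ 0  <
u = 0, v = 1 ↦ 0  <
u = 1/3, v = 0 ↦ 1  ≥
u = 1/3, v = 1/3 ↦ 0  <
u = 1/3, v = 2/3 ↦ 0  <
u = 1/3, v = 1 ↦ 0  <
u = 2/3, v = 0 ↦ 1  ≥
u = 2/3, v = 1/3 ↦ 0  <
u = 2/3, v = 2/3 ↦ 0  <
u = 2/3, v = 1 ↦ 0  <
u = 1, v = 0 ↦ 1  ≥
u = 1, v = 1/3 ↦ 0  <
u = 1, v = 2/3 ↦ 0  <
u = 1, v = 1 ↦ 0  <
So 4 of the 16 assignments meet the threshold.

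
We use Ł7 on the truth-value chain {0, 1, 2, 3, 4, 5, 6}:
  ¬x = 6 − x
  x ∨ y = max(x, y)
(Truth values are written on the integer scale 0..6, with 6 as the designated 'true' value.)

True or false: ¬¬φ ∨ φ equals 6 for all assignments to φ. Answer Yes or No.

Counterexample: take φ = 0.
¬φ = ¬0 = 6
¬¬φ = ¬6 = 0
¬¬φ ∨ φ = 0 ∨ 0 = 0
This gives 0 ≠ 6.

No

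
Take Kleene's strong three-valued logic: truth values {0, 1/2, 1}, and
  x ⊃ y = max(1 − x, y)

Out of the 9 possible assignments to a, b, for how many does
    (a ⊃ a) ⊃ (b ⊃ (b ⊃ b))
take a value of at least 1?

6

a = 0, b = 0 ↦ 1  ≥
a = 0, b = 1/2 ↦ 1/2  <
a = 0, b = 1 ↦ 1  ≥
a = 1/2, b = 0 ↦ 1  ≥
a = 1/2, b = 1/2 ↦ 1/2  <
a = 1/2, b = 1 ↦ 1  ≥
a = 1, b = 0 ↦ 1  ≥
a = 1, b = 1/2 ↦ 1/2  <
a = 1, b = 1 ↦ 1  ≥
So 6 of the 9 assignments meet the threshold.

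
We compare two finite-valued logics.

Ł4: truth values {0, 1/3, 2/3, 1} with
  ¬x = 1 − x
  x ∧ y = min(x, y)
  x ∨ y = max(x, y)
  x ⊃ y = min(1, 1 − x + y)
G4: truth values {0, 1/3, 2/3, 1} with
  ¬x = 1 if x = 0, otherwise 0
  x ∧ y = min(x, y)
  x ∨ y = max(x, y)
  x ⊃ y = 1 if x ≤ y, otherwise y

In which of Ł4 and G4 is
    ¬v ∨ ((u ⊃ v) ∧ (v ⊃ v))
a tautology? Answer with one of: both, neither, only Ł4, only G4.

In Ł4: at u = 2/3, v = 1/3 the value is 2/3 — not a tautology.
In G4: at u = 2/3, v = 1/3 the value is 1/3 — not a tautology.

neither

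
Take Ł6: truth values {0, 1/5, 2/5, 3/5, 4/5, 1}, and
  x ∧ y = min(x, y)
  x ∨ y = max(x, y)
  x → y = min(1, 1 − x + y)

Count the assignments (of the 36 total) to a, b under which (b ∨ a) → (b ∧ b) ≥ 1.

value 1: 21 assignments (counts)
value 4/5: 5 assignments
value 3/5: 4 assignments
value 2/5: 3 assignments
value 1/5: 2 assignments
value 0: 1 assignment
So 21 of the 36 assignments meet the threshold.

21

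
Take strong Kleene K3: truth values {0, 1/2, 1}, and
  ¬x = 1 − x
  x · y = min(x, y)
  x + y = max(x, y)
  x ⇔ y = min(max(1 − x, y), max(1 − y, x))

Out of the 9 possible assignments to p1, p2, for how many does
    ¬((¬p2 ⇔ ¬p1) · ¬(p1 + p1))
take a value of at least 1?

p1 = 0, p2 = 0 ↦ 0  <
p1 = 0, p2 = 1/2 ↦ 1/2  <
p1 = 0, p2 = 1 ↦ 1  ≥
p1 = 1/2, p2 = 0 ↦ 1/2  <
p1 = 1/2, p2 = 1/2 ↦ 1/2  <
p1 = 1/2, p2 = 1 ↦ 1/2  <
p1 = 1, p2 = 0 ↦ 1  ≥
p1 = 1, p2 = 1/2 ↦ 1  ≥
p1 = 1, p2 = 1 ↦ 1  ≥
So 4 of the 9 assignments meet the threshold.

4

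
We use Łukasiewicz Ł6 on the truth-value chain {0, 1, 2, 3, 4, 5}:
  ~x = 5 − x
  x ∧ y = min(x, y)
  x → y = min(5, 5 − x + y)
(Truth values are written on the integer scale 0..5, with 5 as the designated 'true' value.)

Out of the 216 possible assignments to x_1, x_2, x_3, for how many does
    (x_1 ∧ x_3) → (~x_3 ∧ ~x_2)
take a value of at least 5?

126

value 5: 126 assignments (counts)
value 4: 36 assignments
value 3: 20 assignments
value 2: 20 assignments
value 1: 8 assignments
value 0: 6 assignments
So 126 of the 216 assignments meet the threshold.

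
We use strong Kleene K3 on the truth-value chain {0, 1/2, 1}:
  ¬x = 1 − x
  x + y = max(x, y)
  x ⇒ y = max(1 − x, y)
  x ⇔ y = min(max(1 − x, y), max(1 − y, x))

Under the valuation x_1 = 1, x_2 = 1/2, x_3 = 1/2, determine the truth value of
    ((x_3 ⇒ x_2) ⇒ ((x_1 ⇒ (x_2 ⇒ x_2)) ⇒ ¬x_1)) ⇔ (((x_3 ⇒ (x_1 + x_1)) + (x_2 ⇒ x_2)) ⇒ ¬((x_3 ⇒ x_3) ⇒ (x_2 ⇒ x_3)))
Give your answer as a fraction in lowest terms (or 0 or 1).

1/2

x_3 ⇒ x_2 = 1/2 ⇒ 1/2 = 1/2
x_2 ⇒ x_2 = 1/2 ⇒ 1/2 = 1/2
x_1 ⇒ (x_2 ⇒ x_2) = 1 ⇒ 1/2 = 1/2
¬x_1 = ¬1 = 0
(x_1 ⇒ (x_2 ⇒ x_2)) ⇒ ¬x_1 = 1/2 ⇒ 0 = 1/2
(x_3 ⇒ x_2) ⇒ ((x_1 ⇒ (x_2 ⇒ x_2)) ⇒ ¬x_1) = 1/2 ⇒ 1/2 = 1/2
x_1 + x_1 = 1 + 1 = 1
x_3 ⇒ (x_1 + x_1) = 1/2 ⇒ 1 = 1
x_2 ⇒ x_2 = 1/2 ⇒ 1/2 = 1/2
(x_3 ⇒ (x_1 + x_1)) + (x_2 ⇒ x_2) = 1 + 1/2 = 1
x_3 ⇒ x_3 = 1/2 ⇒ 1/2 = 1/2
x_2 ⇒ x_3 = 1/2 ⇒ 1/2 = 1/2
(x_3 ⇒ x_3) ⇒ (x_2 ⇒ x_3) = 1/2 ⇒ 1/2 = 1/2
¬((x_3 ⇒ x_3) ⇒ (x_2 ⇒ x_3)) = ¬1/2 = 1/2
((x_3 ⇒ (x_1 + x_1)) + (x_2 ⇒ x_2)) ⇒ ¬((x_3 ⇒ x_3) ⇒ (x_2 ⇒ x_3)) = 1 ⇒ 1/2 = 1/2
((x_3 ⇒ x_2) ⇒ ((x_1 ⇒ (x_2 ⇒ x_2)) ⇒ ¬x_1)) ⇔ (((x_3 ⇒ (x_1 + x_1)) + (x_2 ⇒ x_2)) ⇒ ¬((x_3 ⇒ x_3) ⇒ (x_2 ⇒ x_3))) = 1/2 ⇔ 1/2 = 1/2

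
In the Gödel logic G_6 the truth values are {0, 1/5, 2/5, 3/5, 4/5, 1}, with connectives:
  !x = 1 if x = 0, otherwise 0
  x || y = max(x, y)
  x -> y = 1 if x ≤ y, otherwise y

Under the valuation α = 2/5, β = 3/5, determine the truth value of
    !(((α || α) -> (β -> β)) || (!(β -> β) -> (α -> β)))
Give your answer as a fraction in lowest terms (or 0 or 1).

α || α = 2/5 || 2/5 = 2/5
β -> β = 3/5 -> 3/5 = 1
(α || α) -> (β -> β) = 2/5 -> 1 = 1
β -> β = 3/5 -> 3/5 = 1
!(β -> β) = !1 = 0
α -> β = 2/5 -> 3/5 = 1
!(β -> β) -> (α -> β) = 0 -> 1 = 1
((α || α) -> (β -> β)) || (!(β -> β) -> (α -> β)) = 1 || 1 = 1
!(((α || α) -> (β -> β)) || (!(β -> β) -> (α -> β))) = !1 = 0

0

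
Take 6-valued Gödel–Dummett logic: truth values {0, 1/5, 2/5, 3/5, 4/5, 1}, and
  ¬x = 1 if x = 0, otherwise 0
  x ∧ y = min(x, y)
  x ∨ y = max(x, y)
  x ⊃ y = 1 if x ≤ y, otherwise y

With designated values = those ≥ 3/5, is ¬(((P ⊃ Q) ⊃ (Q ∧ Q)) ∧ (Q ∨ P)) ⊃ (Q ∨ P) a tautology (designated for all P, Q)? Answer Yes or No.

No

Counterexample: take P = 0, Q = 0.
P ⊃ Q = 0 ⊃ 0 = 1
Q ∧ Q = 0 ∧ 0 = 0
(P ⊃ Q) ⊃ (Q ∧ Q) = 1 ⊃ 0 = 0
Q ∨ P = 0 ∨ 0 = 0
((P ⊃ Q) ⊃ (Q ∧ Q)) ∧ (Q ∨ P) = 0 ∧ 0 = 0
¬(((P ⊃ Q) ⊃ (Q ∧ Q)) ∧ (Q ∨ P)) = ¬0 = 1
¬(((P ⊃ Q) ⊃ (Q ∧ Q)) ∧ (Q ∨ P)) ⊃ (Q ∨ P) = 1 ⊃ 0 = 0
This gives 0, which is below 3/5.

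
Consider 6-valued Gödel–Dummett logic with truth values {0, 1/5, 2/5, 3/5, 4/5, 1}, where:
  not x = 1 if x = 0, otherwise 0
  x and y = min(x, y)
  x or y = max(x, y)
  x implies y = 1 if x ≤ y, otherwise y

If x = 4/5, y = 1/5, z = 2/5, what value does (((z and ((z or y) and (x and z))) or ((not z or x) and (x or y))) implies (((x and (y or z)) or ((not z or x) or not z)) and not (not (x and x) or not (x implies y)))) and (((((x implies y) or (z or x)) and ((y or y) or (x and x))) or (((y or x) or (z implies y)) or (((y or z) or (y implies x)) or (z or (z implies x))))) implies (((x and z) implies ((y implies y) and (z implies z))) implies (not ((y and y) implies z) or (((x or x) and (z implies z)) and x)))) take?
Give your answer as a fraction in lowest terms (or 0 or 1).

4/5

z or y = 2/5 or 1/5 = 2/5
x and z = 4/5 and 2/5 = 2/5
(z or y) and (x and z) = 2/5 and 2/5 = 2/5
z and ((z or y) and (x and z)) = 2/5 and 2/5 = 2/5
not z = not 2/5 = 0
not z or x = 0 or 4/5 = 4/5
x or y = 4/5 or 1/5 = 4/5
(not z or x) and (x or y) = 4/5 and 4/5 = 4/5
(z and ((z or y) and (x and z))) or ((not z or x) and (x or y)) = 2/5 or 4/5 = 4/5
y or z = 1/5 or 2/5 = 2/5
x and (y or z) = 4/5 and 2/5 = 2/5
not z = not 2/5 = 0
not z or x = 0 or 4/5 = 4/5
not z = not 2/5 = 0
(not z or x) or not z = 4/5 or 0 = 4/5
(x and (y or z)) or ((not z or x) or not z) = 2/5 or 4/5 = 4/5
x and x = 4/5 and 4/5 = 4/5
not (x and x) = not 4/5 = 0
x implies y = 4/5 implies 1/5 = 1/5
not (x implies y) = not 1/5 = 0
not (x and x) or not (x implies y) = 0 or 0 = 0
not (not (x and x) or not (x implies y)) = not 0 = 1
((x and (y or z)) or ((not z or x) or not z)) and not (not (x and x) or not (x implies y)) = 4/5 and 1 = 4/5
((z and ((z or y) and (x and z))) or ((not z or x) and (x or y))) implies (((x and (y or z)) or ((not z or x) or not z)) and not (not (x and x) or not (x implies y))) = 4/5 implies 4/5 = 1
x implies y = 4/5 implies 1/5 = 1/5
z or x = 2/5 or 4/5 = 4/5
(x implies y) or (z or x) = 1/5 or 4/5 = 4/5
y or y = 1/5 or 1/5 = 1/5
x and x = 4/5 and 4/5 = 4/5
(y or y) or (x and x) = 1/5 or 4/5 = 4/5
((x implies y) or (z or x)) and ((y or y) or (x and x)) = 4/5 and 4/5 = 4/5
y or x = 1/5 or 4/5 = 4/5
z implies y = 2/5 implies 1/5 = 1/5
(y or x) or (z implies y) = 4/5 or 1/5 = 4/5
y or z = 1/5 or 2/5 = 2/5
y implies x = 1/5 implies 4/5 = 1
(y or z) or (y implies x) = 2/5 or 1 = 1
z implies x = 2/5 implies 4/5 = 1
z or (z implies x) = 2/5 or 1 = 1
((y or z) or (y implies x)) or (z or (z implies x)) = 1 or 1 = 1
((y or x) or (z implies y)) or (((y or z) or (y implies x)) or (z or (z implies x))) = 4/5 or 1 = 1
(((x implies y) or (z or x)) and ((y or y) or (x and x))) or (((y or x) or (z implies y)) or (((y or z) or (y implies x)) or (z or (z implies x)))) = 4/5 or 1 = 1
x and z = 4/5 and 2/5 = 2/5
y implies y = 1/5 implies 1/5 = 1
z implies z = 2/5 implies 2/5 = 1
(y implies y) and (z implies z) = 1 and 1 = 1
(x and z) implies ((y implies y) and (z implies z)) = 2/5 implies 1 = 1
y and y = 1/5 and 1/5 = 1/5
(y and y) implies z = 1/5 implies 2/5 = 1
not ((y and y) implies z) = not 1 = 0
x or x = 4/5 or 4/5 = 4/5
z implies z = 2/5 implies 2/5 = 1
(x or x) and (z implies z) = 4/5 and 1 = 4/5
((x or x) and (z implies z)) and x = 4/5 and 4/5 = 4/5
not ((y and y) implies z) or (((x or x) and (z implies z)) and x) = 0 or 4/5 = 4/5
((x and z) implies ((y implies y) and (z implies z))) implies (not ((y and y) implies z) or (((x or x) and (z implies z)) and x)) = 1 implies 4/5 = 4/5
((((x implies y) or (z or x)) and ((y or y) or (x and x))) or (((y or x) or (z implies y)) or (((y or z) or (y implies x)) or (z or (z implies x))))) implies (((x and z) implies ((y implies y) and (z implies z))) implies (not ((y and y) implies z) or (((x or x) and (z implies z)) and x))) = 1 implies 4/5 = 4/5
(((z and ((z or y) and (x and z))) or ((not z or x) and (x or y))) implies (((x and (y or z)) or ((not z or x) or not z)) and not (not (x and x) or not (x implies y)))) and (((((x implies y) or (z or x)) and ((y or y) or (x and x))) or (((y or x) or (z implies y)) or (((y or z) or (y implies x)) or (z or (z implies x))))) implies (((x and z) implies ((y implies y) and (z implies z))) implies (not ((y and y) implies z) or (((x or x) and (z implies z)) and x)))) = 1 and 4/5 = 4/5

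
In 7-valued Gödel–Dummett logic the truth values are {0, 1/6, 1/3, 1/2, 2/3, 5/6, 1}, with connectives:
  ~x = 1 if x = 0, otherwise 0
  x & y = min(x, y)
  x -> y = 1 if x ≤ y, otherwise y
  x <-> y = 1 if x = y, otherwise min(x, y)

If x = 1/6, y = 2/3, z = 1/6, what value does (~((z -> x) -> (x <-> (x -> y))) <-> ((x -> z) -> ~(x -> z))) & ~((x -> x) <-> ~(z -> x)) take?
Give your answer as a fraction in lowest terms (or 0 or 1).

1

z -> x = 1/6 -> 1/6 = 1
x -> y = 1/6 -> 2/3 = 1
x <-> (x -> y) = 1/6 <-> 1 = 1/6
(z -> x) -> (x <-> (x -> y)) = 1 -> 1/6 = 1/6
~((z -> x) -> (x <-> (x -> y))) = ~1/6 = 0
x -> z = 1/6 -> 1/6 = 1
x -> z = 1/6 -> 1/6 = 1
~(x -> z) = ~1 = 0
(x -> z) -> ~(x -> z) = 1 -> 0 = 0
~((z -> x) -> (x <-> (x -> y))) <-> ((x -> z) -> ~(x -> z)) = 0 <-> 0 = 1
x -> x = 1/6 -> 1/6 = 1
z -> x = 1/6 -> 1/6 = 1
~(z -> x) = ~1 = 0
(x -> x) <-> ~(z -> x) = 1 <-> 0 = 0
~((x -> x) <-> ~(z -> x)) = ~0 = 1
(~((z -> x) -> (x <-> (x -> y))) <-> ((x -> z) -> ~(x -> z))) & ~((x -> x) <-> ~(z -> x)) = 1 & 1 = 1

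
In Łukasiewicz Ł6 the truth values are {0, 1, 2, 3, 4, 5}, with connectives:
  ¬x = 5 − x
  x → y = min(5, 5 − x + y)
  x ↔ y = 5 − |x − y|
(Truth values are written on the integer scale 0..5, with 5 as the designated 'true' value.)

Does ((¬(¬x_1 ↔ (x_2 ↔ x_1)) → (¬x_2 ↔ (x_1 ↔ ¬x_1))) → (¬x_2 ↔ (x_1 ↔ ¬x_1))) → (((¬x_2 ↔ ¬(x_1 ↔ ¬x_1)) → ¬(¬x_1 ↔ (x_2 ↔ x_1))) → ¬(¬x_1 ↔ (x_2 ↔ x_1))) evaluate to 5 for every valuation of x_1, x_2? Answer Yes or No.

Counterexample: take x_1 = 1, x_2 = 3.
¬x_1 = ¬1 = 4
x_2 ↔ x_1 = 3 ↔ 1 = 3
¬x_1 ↔ (x_2 ↔ x_1) = 4 ↔ 3 = 4
¬(¬x_1 ↔ (x_2 ↔ x_1)) = ¬4 = 1
¬x_2 = ¬3 = 2
¬x_1 = ¬1 = 4
x_1 ↔ ¬x_1 = 1 ↔ 4 = 2
¬x_2 ↔ (x_1 ↔ ¬x_1) = 2 ↔ 2 = 5
¬(¬x_1 ↔ (x_2 ↔ x_1)) → (¬x_2 ↔ (x_1 ↔ ¬x_1)) = 1 → 5 = 5
¬x_2 = ¬3 = 2
¬x_1 = ¬1 = 4
x_1 ↔ ¬x_1 = 1 ↔ 4 = 2
¬x_2 ↔ (x_1 ↔ ¬x_1) = 2 ↔ 2 = 5
(¬(¬x_1 ↔ (x_2 ↔ x_1)) → (¬x_2 ↔ (x_1 ↔ ¬x_1))) → (¬x_2 ↔ (x_1 ↔ ¬x_1)) = 5 → 5 = 5
¬x_2 = ¬3 = 2
¬x_1 = ¬1 = 4
x_1 ↔ ¬x_1 = 1 ↔ 4 = 2
¬(x_1 ↔ ¬x_1) = ¬2 = 3
¬x_2 ↔ ¬(x_1 ↔ ¬x_1) = 2 ↔ 3 = 4
¬x_1 = ¬1 = 4
x_2 ↔ x_1 = 3 ↔ 1 = 3
¬x_1 ↔ (x_2 ↔ x_1) = 4 ↔ 3 = 4
¬(¬x_1 ↔ (x_2 ↔ x_1)) = ¬4 = 1
(¬x_2 ↔ ¬(x_1 ↔ ¬x_1)) → ¬(¬x_1 ↔ (x_2 ↔ x_1)) = 4 → 1 = 2
¬x_1 = ¬1 = 4
x_2 ↔ x_1 = 3 ↔ 1 = 3
¬x_1 ↔ (x_2 ↔ x_1) = 4 ↔ 3 = 4
¬(¬x_1 ↔ (x_2 ↔ x_1)) = ¬4 = 1
((¬x_2 ↔ ¬(x_1 ↔ ¬x_1)) → ¬(¬x_1 ↔ (x_2 ↔ x_1))) → ¬(¬x_1 ↔ (x_2 ↔ x_1)) = 2 → 1 = 4
((¬(¬x_1 ↔ (x_2 ↔ x_1)) → (¬x_2 ↔ (x_1 ↔ ¬x_1))) → (¬x_2 ↔ (x_1 ↔ ¬x_1))) → (((¬x_2 ↔ ¬(x_1 ↔ ¬x_1)) → ¬(¬x_1 ↔ (x_2 ↔ x_1))) → ¬(¬x_1 ↔ (x_2 ↔ x_1))) = 5 → 4 = 4
This gives 4 ≠ 5.

No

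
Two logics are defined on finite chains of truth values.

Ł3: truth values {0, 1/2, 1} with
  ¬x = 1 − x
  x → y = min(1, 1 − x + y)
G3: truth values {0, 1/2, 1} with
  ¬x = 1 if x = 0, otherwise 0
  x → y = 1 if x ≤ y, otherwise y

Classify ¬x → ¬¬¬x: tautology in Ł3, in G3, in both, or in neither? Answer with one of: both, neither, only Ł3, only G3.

both

In Ł3: every assignment gives 1 — tautology.
In G3: every assignment gives 1 — tautology.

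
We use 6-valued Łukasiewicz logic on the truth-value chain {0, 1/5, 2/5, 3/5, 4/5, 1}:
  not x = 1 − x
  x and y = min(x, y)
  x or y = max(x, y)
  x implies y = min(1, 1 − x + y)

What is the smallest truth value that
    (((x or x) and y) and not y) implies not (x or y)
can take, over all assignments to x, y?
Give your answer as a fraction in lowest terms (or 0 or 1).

3/5

Take x = 1, y = 2/5:
x or x = 1 or 1 = 1
(x or x) and y = 1 and 2/5 = 2/5
not y = not 2/5 = 3/5
((x or x) and y) and not y = 2/5 and 3/5 = 2/5
x or y = 1 or 2/5 = 1
not (x or y) = not 1 = 0
(((x or x) and y) and not y) implies not (x or y) = 2/5 implies 0 = 3/5
No assignment yields a value below 3/5, so this is the minimum.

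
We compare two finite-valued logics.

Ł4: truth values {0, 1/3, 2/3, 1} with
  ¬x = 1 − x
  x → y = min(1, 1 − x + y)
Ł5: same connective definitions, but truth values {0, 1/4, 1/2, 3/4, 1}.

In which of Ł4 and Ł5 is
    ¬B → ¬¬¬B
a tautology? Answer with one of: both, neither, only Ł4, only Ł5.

both

In Ł4: every assignment gives 1 — tautology.
In Ł5: every assignment gives 1 — tautology.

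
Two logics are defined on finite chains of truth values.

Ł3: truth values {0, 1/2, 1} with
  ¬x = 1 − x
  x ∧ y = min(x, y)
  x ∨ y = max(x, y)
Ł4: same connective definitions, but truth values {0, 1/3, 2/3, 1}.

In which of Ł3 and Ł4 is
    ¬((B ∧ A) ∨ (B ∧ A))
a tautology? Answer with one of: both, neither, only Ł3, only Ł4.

neither

In Ł3: at A = 1/2, B = 1/2 the value is 1/2 — not a tautology.
In Ł4: at A = 1/3, B = 1/3 the value is 2/3 — not a tautology.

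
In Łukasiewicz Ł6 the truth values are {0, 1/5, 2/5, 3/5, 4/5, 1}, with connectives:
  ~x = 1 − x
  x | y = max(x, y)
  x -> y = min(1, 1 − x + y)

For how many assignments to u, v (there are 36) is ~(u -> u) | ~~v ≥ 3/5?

18

value 1: 6 assignments (counts)
value 4/5: 6 assignments (counts)
value 3/5: 6 assignments (counts)
value 2/5: 6 assignments
value 1/5: 6 assignments
value 0: 6 assignments
So 18 of the 36 assignments meet the threshold.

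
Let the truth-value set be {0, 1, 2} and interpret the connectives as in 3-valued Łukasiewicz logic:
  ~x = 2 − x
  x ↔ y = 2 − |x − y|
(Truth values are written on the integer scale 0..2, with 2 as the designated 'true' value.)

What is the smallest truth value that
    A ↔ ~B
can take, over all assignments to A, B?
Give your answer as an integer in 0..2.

0

Take A = 0, B = 0:
~B = ~0 = 2
A ↔ ~B = 0 ↔ 2 = 0
No assignment yields a value below 0, so this is the minimum.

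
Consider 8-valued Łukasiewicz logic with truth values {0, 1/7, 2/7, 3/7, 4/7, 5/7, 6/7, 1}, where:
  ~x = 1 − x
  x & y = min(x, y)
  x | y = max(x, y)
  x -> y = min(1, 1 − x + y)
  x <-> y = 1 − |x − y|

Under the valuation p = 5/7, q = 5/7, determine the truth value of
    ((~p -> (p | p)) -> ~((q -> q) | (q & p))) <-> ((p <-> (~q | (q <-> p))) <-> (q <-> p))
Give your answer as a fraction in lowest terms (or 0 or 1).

2/7

~p = ~5/7 = 2/7
p | p = 5/7 | 5/7 = 5/7
~p -> (p | p) = 2/7 -> 5/7 = 1
q -> q = 5/7 -> 5/7 = 1
q & p = 5/7 & 5/7 = 5/7
(q -> q) | (q & p) = 1 | 5/7 = 1
~((q -> q) | (q & p)) = ~1 = 0
(~p -> (p | p)) -> ~((q -> q) | (q & p)) = 1 -> 0 = 0
~q = ~5/7 = 2/7
q <-> p = 5/7 <-> 5/7 = 1
~q | (q <-> p) = 2/7 | 1 = 1
p <-> (~q | (q <-> p)) = 5/7 <-> 1 = 5/7
q <-> p = 5/7 <-> 5/7 = 1
(p <-> (~q | (q <-> p))) <-> (q <-> p) = 5/7 <-> 1 = 5/7
((~p -> (p | p)) -> ~((q -> q) | (q & p))) <-> ((p <-> (~q | (q <-> p))) <-> (q <-> p)) = 0 <-> 5/7 = 2/7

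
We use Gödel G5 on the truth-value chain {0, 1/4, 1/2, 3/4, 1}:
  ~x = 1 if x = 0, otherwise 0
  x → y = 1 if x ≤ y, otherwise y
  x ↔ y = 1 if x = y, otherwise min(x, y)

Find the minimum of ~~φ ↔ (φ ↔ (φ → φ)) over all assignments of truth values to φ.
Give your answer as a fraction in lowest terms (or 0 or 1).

1/4

Take φ = 1/4:
~φ = ~1/4 = 0
~~φ = ~0 = 1
φ → φ = 1/4 → 1/4 = 1
φ ↔ (φ → φ) = 1/4 ↔ 1 = 1/4
~~φ ↔ (φ ↔ (φ → φ)) = 1 ↔ 1/4 = 1/4
No assignment yields a value below 1/4, so this is the minimum.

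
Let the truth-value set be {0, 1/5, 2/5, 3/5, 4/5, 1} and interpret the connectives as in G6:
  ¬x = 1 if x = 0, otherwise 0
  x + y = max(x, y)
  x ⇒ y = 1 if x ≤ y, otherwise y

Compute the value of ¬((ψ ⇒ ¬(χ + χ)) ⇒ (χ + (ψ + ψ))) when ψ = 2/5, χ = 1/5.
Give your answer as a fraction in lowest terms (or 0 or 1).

χ + χ = 1/5 + 1/5 = 1/5
¬(χ + χ) = ¬1/5 = 0
ψ ⇒ ¬(χ + χ) = 2/5 ⇒ 0 = 0
ψ + ψ = 2/5 + 2/5 = 2/5
χ + (ψ + ψ) = 1/5 + 2/5 = 2/5
(ψ ⇒ ¬(χ + χ)) ⇒ (χ + (ψ + ψ)) = 0 ⇒ 2/5 = 1
¬((ψ ⇒ ¬(χ + χ)) ⇒ (χ + (ψ + ψ))) = ¬1 = 0

0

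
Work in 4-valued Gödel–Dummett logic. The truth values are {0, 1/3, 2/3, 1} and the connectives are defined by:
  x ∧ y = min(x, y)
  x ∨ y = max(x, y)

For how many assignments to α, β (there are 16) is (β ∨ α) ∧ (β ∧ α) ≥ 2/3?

4

α = 0, β = 0 ↦ 0  <
α = 0, β = 1/3 ↦ 0  <
α = 0, β = 2/3 ↦ 0  <
α = 0, β = 1 ↦ 0  <
α = 1/3, β = 0 ↦ 0  <
α = 1/3, β = 1/3 ↦ 1/3  <
α = 1/3, β = 2/3 ↦ 1/3  <
α = 1/3, β = 1 ↦ 1/3  <
α = 2/3, β = 0 ↦ 0  <
α = 2/3, β = 1/3 ↦ 1/3  <
α = 2/3, β = 2/3 ↦ 2/3  ≥
α = 2/3, β = 1 ↦ 2/3  ≥
α = 1, β = 0 ↦ 0  <
α = 1, β = 1/3 ↦ 1/3  <
α = 1, β = 2/3 ↦ 2/3  ≥
α = 1, β = 1 ↦ 1  ≥
So 4 of the 16 assignments meet the threshold.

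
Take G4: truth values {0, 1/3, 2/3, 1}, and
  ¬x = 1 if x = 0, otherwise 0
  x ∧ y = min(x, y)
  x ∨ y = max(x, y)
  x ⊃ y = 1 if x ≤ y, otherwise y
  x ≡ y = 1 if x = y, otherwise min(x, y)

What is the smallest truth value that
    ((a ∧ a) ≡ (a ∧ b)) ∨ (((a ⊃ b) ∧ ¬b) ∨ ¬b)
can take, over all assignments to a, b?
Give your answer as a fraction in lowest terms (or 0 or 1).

Take a = 2/3, b = 1/3:
a ∧ a = 2/3 ∧ 2/3 = 2/3
a ∧ b = 2/3 ∧ 1/3 = 1/3
(a ∧ a) ≡ (a ∧ b) = 2/3 ≡ 1/3 = 1/3
a ⊃ b = 2/3 ⊃ 1/3 = 1/3
¬b = ¬1/3 = 0
(a ⊃ b) ∧ ¬b = 1/3 ∧ 0 = 0
¬b = ¬1/3 = 0
((a ⊃ b) ∧ ¬b) ∨ ¬b = 0 ∨ 0 = 0
((a ∧ a) ≡ (a ∧ b)) ∨ (((a ⊃ b) ∧ ¬b) ∨ ¬b) = 1/3 ∨ 0 = 1/3
No assignment yields a value below 1/3, so this is the minimum.

1/3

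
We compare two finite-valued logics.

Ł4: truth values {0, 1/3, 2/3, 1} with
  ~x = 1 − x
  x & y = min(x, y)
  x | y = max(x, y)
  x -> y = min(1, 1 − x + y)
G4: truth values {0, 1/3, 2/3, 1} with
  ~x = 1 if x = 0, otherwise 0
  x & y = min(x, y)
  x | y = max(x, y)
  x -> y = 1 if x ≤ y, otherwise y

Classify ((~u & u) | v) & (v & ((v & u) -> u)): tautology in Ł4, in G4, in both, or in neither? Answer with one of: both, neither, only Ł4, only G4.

neither

In Ł4: at u = 0, v = 0 the value is 0 — not a tautology.
In G4: at u = 0, v = 0 the value is 0 — not a tautology.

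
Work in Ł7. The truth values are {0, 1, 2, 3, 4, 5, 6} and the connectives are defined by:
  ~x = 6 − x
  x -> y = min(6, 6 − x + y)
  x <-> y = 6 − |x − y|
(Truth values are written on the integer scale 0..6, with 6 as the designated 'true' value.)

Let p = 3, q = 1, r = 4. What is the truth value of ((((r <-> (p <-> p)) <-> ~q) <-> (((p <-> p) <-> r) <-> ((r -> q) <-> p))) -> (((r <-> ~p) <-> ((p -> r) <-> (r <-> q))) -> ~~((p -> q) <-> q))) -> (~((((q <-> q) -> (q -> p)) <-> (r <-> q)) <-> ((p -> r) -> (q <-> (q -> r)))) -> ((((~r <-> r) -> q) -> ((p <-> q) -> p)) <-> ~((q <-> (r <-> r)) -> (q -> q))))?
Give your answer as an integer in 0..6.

p <-> p = 3 <-> 3 = 6
r <-> (p <-> p) = 4 <-> 6 = 4
~q = ~1 = 5
(r <-> (p <-> p)) <-> ~q = 4 <-> 5 = 5
p <-> p = 3 <-> 3 = 6
(p <-> p) <-> r = 6 <-> 4 = 4
r -> q = 4 -> 1 = 3
(r -> q) <-> p = 3 <-> 3 = 6
((p <-> p) <-> r) <-> ((r -> q) <-> p) = 4 <-> 6 = 4
((r <-> (p <-> p)) <-> ~q) <-> (((p <-> p) <-> r) <-> ((r -> q) <-> p)) = 5 <-> 4 = 5
~p = ~3 = 3
r <-> ~p = 4 <-> 3 = 5
p -> r = 3 -> 4 = 6
r <-> q = 4 <-> 1 = 3
(p -> r) <-> (r <-> q) = 6 <-> 3 = 3
(r <-> ~p) <-> ((p -> r) <-> (r <-> q)) = 5 <-> 3 = 4
p -> q = 3 -> 1 = 4
(p -> q) <-> q = 4 <-> 1 = 3
~((p -> q) <-> q) = ~3 = 3
~~((p -> q) <-> q) = ~3 = 3
((r <-> ~p) <-> ((p -> r) <-> (r <-> q))) -> ~~((p -> q) <-> q) = 4 -> 3 = 5
(((r <-> (p <-> p)) <-> ~q) <-> (((p <-> p) <-> r) <-> ((r -> q) <-> p))) -> (((r <-> ~p) <-> ((p -> r) <-> (r <-> q))) -> ~~((p -> q) <-> q)) = 5 -> 5 = 6
q <-> q = 1 <-> 1 = 6
q -> p = 1 -> 3 = 6
(q <-> q) -> (q -> p) = 6 -> 6 = 6
r <-> q = 4 <-> 1 = 3
((q <-> q) -> (q -> p)) <-> (r <-> q) = 6 <-> 3 = 3
p -> r = 3 -> 4 = 6
q -> r = 1 -> 4 = 6
q <-> (q -> r) = 1 <-> 6 = 1
(p -> r) -> (q <-> (q -> r)) = 6 -> 1 = 1
(((q <-> q) -> (q -> p)) <-> (r <-> q)) <-> ((p -> r) -> (q <-> (q -> r))) = 3 <-> 1 = 4
~((((q <-> q) -> (q -> p)) <-> (r <-> q)) <-> ((p -> r) -> (q <-> (q -> r)))) = ~4 = 2
~r = ~4 = 2
~r <-> r = 2 <-> 4 = 4
(~r <-> r) -> q = 4 -> 1 = 3
p <-> q = 3 <-> 1 = 4
(p <-> q) -> p = 4 -> 3 = 5
((~r <-> r) -> q) -> ((p <-> q) -> p) = 3 -> 5 = 6
r <-> r = 4 <-> 4 = 6
q <-> (r <-> r) = 1 <-> 6 = 1
q -> q = 1 -> 1 = 6
(q <-> (r <-> r)) -> (q -> q) = 1 -> 6 = 6
~((q <-> (r <-> r)) -> (q -> q)) = ~6 = 0
(((~r <-> r) -> q) -> ((p <-> q) -> p)) <-> ~((q <-> (r <-> r)) -> (q -> q)) = 6 <-> 0 = 0
~((((q <-> q) -> (q -> p)) <-> (r <-> q)) <-> ((p -> r) -> (q <-> (q -> r)))) -> ((((~r <-> r) -> q) -> ((p <-> q) -> p)) <-> ~((q <-> (r <-> r)) -> (q -> q))) = 2 -> 0 = 4
((((r <-> (p <-> p)) <-> ~q) <-> (((p <-> p) <-> r) <-> ((r -> q) <-> p))) -> (((r <-> ~p) <-> ((p -> r) <-> (r <-> q))) -> ~~((p -> q) <-> q))) -> (~((((q <-> q) -> (q -> p)) <-> (r <-> q)) <-> ((p -> r) -> (q <-> (q -> r)))) -> ((((~r <-> r) -> q) -> ((p <-> q) -> p)) <-> ~((q <-> (r <-> r)) -> (q -> q)))) = 6 -> 4 = 4

4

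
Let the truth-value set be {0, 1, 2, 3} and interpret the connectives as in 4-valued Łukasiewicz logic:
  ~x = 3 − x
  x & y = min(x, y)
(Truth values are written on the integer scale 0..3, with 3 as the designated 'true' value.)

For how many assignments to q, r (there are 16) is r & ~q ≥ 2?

4

q = 0, r = 0 ↦ 0  <
q = 0, r = 1 ↦ 1  <
q = 0, r = 2 ↦ 2  ≥
q = 0, r = 3 ↦ 3  ≥
q = 1, r = 0 ↦ 0  <
q = 1, r = 1 ↦ 1  <
q = 1, r = 2 ↦ 2  ≥
q = 1, r = 3 ↦ 2  ≥
q = 2, r = 0 ↦ 0  <
q = 2, r = 1 ↦ 1  <
q = 2, r = 2 ↦ 1  <
q = 2, r = 3 ↦ 1  <
q = 3, r = 0 ↦ 0  <
q = 3, r = 1 ↦ 0  <
q = 3, r = 2 ↦ 0  <
q = 3, r = 3 ↦ 0  <
So 4 of the 16 assignments meet the threshold.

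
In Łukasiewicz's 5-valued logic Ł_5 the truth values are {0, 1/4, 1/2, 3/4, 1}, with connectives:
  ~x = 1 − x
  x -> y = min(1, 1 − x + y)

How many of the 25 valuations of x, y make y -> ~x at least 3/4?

19

value 1: 15 assignments (counts)
value 3/4: 4 assignments (counts)
value 1/2: 3 assignments
value 1/4: 2 assignments
value 0: 1 assignment
So 19 of the 25 assignments meet the threshold.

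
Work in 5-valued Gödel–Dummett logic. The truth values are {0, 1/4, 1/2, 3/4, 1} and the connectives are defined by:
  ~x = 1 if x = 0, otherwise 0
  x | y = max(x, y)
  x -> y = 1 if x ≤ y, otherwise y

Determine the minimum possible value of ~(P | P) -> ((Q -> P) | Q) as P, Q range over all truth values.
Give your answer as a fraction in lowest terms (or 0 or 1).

Take P = 0, Q = 1/4:
P | P = 0 | 0 = 0
~(P | P) = ~0 = 1
Q -> P = 1/4 -> 0 = 0
(Q -> P) | Q = 0 | 1/4 = 1/4
~(P | P) -> ((Q -> P) | Q) = 1 -> 1/4 = 1/4
No assignment yields a value below 1/4, so this is the minimum.

1/4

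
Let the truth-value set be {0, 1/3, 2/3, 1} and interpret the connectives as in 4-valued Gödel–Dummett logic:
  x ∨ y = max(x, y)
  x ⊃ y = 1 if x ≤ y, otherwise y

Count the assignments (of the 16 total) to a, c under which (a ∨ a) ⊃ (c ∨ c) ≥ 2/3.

11

a = 0, c = 0 ↦ 1  ≥
a = 0, c = 1/3 ↦ 1  ≥
a = 0, c = 2/3 ↦ 1  ≥
a = 0, c = 1 ↦ 1  ≥
a = 1/3, c = 0 ↦ 0  <
a = 1/3, c = 1/3 ↦ 1  ≥
a = 1/3, c = 2/3 ↦ 1  ≥
a = 1/3, c = 1 ↦ 1  ≥
a = 2/3, c = 0 ↦ 0  <
a = 2/3, c = 1/3 ↦ 1/3  <
a = 2/3, c = 2/3 ↦ 1  ≥
a = 2/3, c = 1 ↦ 1  ≥
a = 1, c = 0 ↦ 0  <
a = 1, c = 1/3 ↦ 1/3  <
a = 1, c = 2/3 ↦ 2/3  ≥
a = 1, c = 1 ↦ 1  ≥
So 11 of the 16 assignments meet the threshold.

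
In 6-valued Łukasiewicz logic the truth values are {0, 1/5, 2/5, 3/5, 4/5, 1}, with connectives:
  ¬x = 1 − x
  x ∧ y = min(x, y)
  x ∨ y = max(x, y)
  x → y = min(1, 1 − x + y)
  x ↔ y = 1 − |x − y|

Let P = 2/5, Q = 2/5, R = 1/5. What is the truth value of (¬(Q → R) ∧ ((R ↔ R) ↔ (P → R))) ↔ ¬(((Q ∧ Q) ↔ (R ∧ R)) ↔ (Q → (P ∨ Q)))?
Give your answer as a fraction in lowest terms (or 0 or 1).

Q → R = 2/5 → 1/5 = 4/5
¬(Q → R) = ¬4/5 = 1/5
R ↔ R = 1/5 ↔ 1/5 = 1
P → R = 2/5 → 1/5 = 4/5
(R ↔ R) ↔ (P → R) = 1 ↔ 4/5 = 4/5
¬(Q → R) ∧ ((R ↔ R) ↔ (P → R)) = 1/5 ∧ 4/5 = 1/5
Q ∧ Q = 2/5 ∧ 2/5 = 2/5
R ∧ R = 1/5 ∧ 1/5 = 1/5
(Q ∧ Q) ↔ (R ∧ R) = 2/5 ↔ 1/5 = 4/5
P ∨ Q = 2/5 ∨ 2/5 = 2/5
Q → (P ∨ Q) = 2/5 → 2/5 = 1
((Q ∧ Q) ↔ (R ∧ R)) ↔ (Q → (P ∨ Q)) = 4/5 ↔ 1 = 4/5
¬(((Q ∧ Q) ↔ (R ∧ R)) ↔ (Q → (P ∨ Q))) = ¬4/5 = 1/5
(¬(Q → R) ∧ ((R ↔ R) ↔ (P → R))) ↔ ¬(((Q ∧ Q) ↔ (R ∧ R)) ↔ (Q → (P ∨ Q))) = 1/5 ↔ 1/5 = 1

1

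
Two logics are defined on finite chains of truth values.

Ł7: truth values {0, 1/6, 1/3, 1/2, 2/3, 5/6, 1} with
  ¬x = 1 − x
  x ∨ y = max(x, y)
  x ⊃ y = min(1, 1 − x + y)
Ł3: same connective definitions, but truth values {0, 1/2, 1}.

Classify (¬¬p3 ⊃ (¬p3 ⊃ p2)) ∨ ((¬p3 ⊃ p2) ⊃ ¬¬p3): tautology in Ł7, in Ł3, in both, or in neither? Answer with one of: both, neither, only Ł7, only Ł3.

both

In Ł7: every assignment gives 1 — tautology.
In Ł3: every assignment gives 1 — tautology.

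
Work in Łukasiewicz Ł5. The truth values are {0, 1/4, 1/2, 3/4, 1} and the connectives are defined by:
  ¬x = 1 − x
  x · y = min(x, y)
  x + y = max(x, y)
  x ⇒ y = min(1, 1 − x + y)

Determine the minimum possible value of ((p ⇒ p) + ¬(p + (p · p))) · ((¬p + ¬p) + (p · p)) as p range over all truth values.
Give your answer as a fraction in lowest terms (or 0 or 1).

Take p = 1/2:
p ⇒ p = 1/2 ⇒ 1/2 = 1
p · p = 1/2 · 1/2 = 1/2
p + (p · p) = 1/2 + 1/2 = 1/2
¬(p + (p · p)) = ¬1/2 = 1/2
(p ⇒ p) + ¬(p + (p · p)) = 1 + 1/2 = 1
¬p = ¬1/2 = 1/2
¬p = ¬1/2 = 1/2
¬p + ¬p = 1/2 + 1/2 = 1/2
p · p = 1/2 · 1/2 = 1/2
(¬p + ¬p) + (p · p) = 1/2 + 1/2 = 1/2
((p ⇒ p) + ¬(p + (p · p))) · ((¬p + ¬p) + (p · p)) = 1 · 1/2 = 1/2
No assignment yields a value below 1/2, so this is the minimum.

1/2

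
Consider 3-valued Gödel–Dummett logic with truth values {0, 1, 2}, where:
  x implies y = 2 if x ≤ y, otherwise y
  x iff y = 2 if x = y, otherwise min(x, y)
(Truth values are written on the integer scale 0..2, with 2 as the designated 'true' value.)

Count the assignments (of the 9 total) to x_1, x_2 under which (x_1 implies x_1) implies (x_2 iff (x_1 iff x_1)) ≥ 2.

x_1 = 0, x_2 = 0 ↦ 0  <
x_1 = 0, x_2 = 1 ↦ 1  <
x_1 = 0, x_2 = 2 ↦ 2  ≥
x_1 = 1, x_2 = 0 ↦ 0  <
x_1 = 1, x_2 = 1 ↦ 1  <
x_1 = 1, x_2 = 2 ↦ 2  ≥
x_1 = 2, x_2 = 0 ↦ 0  <
x_1 = 2, x_2 = 1 ↦ 1  <
x_1 = 2, x_2 = 2 ↦ 2  ≥
So 3 of the 9 assignments meet the threshold.

3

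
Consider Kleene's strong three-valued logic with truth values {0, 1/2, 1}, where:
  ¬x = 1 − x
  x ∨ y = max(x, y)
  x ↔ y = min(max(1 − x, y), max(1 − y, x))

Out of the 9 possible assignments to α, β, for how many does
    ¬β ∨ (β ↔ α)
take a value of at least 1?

α = 0, β = 0 ↦ 1  ≥
α = 0, β = 1/2 ↦ 1/2  <
α = 0, β = 1 ↦ 0  <
α = 1/2, β = 0 ↦ 1  ≥
α = 1/2, β = 1/2 ↦ 1/2  <
α = 1/2, β = 1 ↦ 1/2  <
α = 1, β = 0 ↦ 1  ≥
α = 1, β = 1/2 ↦ 1/2  <
α = 1, β = 1 ↦ 1  ≥
So 4 of the 9 assignments meet the threshold.

4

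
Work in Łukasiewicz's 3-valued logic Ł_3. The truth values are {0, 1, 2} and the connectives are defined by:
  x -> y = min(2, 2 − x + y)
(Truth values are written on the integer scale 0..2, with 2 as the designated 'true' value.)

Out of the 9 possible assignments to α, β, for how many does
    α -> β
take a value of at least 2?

α = 0, β = 0 ↦ 2  ≥
α = 0, β = 1 ↦ 2  ≥
α = 0, β = 2 ↦ 2  ≥
α = 1, β = 0 ↦ 1  <
α = 1, β = 1 ↦ 2  ≥
α = 1, β = 2 ↦ 2  ≥
α = 2, β = 0 ↦ 0  <
α = 2, β = 1 ↦ 1  <
α = 2, β = 2 ↦ 2  ≥
So 6 of the 9 assignments meet the threshold.

6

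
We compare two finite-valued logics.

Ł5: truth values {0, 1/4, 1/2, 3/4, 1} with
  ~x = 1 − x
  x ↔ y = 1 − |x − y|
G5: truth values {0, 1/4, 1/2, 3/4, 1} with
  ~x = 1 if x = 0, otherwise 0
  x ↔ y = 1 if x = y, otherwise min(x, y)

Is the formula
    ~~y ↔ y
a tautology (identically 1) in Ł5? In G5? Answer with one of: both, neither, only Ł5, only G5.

only Ł5

In Ł5: every assignment gives 1 — tautology.
In G5: at y = 1/4 the value is 1/4 — not a tautology.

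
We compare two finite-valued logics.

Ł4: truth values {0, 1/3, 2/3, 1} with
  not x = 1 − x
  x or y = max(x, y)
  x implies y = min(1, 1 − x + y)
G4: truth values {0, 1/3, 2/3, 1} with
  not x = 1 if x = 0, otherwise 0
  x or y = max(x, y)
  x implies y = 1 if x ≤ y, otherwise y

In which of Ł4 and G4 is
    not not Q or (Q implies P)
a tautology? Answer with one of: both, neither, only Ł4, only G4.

In Ł4: at P = 0, Q = 1/3 the value is 2/3 — not a tautology.
In G4: every assignment gives 1 — tautology.

only G4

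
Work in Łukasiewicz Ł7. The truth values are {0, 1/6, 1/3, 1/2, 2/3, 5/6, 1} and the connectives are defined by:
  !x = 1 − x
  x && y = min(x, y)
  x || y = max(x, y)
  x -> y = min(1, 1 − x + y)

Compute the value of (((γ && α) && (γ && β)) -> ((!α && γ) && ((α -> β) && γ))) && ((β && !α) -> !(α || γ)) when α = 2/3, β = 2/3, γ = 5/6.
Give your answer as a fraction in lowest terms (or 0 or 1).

γ && α = 5/6 && 2/3 = 2/3
γ && β = 5/6 && 2/3 = 2/3
(γ && α) && (γ && β) = 2/3 && 2/3 = 2/3
!α = !2/3 = 1/3
!α && γ = 1/3 && 5/6 = 1/3
α -> β = 2/3 -> 2/3 = 1
(α -> β) && γ = 1 && 5/6 = 5/6
(!α && γ) && ((α -> β) && γ) = 1/3 && 5/6 = 1/3
((γ && α) && (γ && β)) -> ((!α && γ) && ((α -> β) && γ)) = 2/3 -> 1/3 = 2/3
!α = !2/3 = 1/3
β && !α = 2/3 && 1/3 = 1/3
α || γ = 2/3 || 5/6 = 5/6
!(α || γ) = !5/6 = 1/6
(β && !α) -> !(α || γ) = 1/3 -> 1/6 = 5/6
(((γ && α) && (γ && β)) -> ((!α && γ) && ((α -> β) && γ))) && ((β && !α) -> !(α || γ)) = 2/3 && 5/6 = 2/3

2/3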